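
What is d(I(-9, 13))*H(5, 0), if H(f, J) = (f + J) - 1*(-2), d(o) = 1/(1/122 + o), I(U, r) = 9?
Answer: 122/157 ≈ 0.77707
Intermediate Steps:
d(o) = 1/(1/122 + o)
H(f, J) = 2 + J + f (H(f, J) = (J + f) + 2 = 2 + J + f)
d(I(-9, 13))*H(5, 0) = (122/(1 + 122*9))*(2 + 0 + 5) = (122/(1 + 1098))*7 = (122/1099)*7 = 122/157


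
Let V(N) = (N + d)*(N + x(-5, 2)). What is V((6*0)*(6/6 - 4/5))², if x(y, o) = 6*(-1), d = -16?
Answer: 9216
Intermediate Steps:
x(y, o) = -6
V(N) = (-16 + N)*(-6 + N) (V(N) = (N - 16)*(N - 6) = (-16 + N)*(-6 + N))
V((6*0)*(6/6 - 4/5))² = (96 + ((6*0)*(6/6 - 4/5))² - 22*6*0*(6/6 - 4/5))² = (96 + (0*(6*(⅙) - 4*⅕))² - 0*(6*(⅙) - 4*⅕))² = (96 + (0*(1 - ⅘))² - 0*(1 - ⅘))² = (96 + (0*(⅕))² - 0/5)² = (96 + 0² - 22*0)² = (96 + 0 + 0)² = 96² = 9216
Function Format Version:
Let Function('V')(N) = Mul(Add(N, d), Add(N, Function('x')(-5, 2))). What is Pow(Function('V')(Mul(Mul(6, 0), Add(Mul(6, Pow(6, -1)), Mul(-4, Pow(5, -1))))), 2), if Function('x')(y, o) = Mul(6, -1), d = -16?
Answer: 9216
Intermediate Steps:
Function('x')(y, o) = -6
Function('V')(N) = Mul(Add(-16, N), Add(-6, N)) (Function('V')(N) = Mul(Add(N, -16), Add(N, -6)) = Mul(Add(-16, N), Add(-6, N)))
Pow(Function('V')(Mul(Mul(6, 0), Add(Mul(6, Pow(6, -1)), Mul(-4, Pow(5, -1))))), 2) = Pow(Add(96, Pow(Mul(Mul(6, 0), Add(Mul(6, Pow(6, -1)), Mul(-4, Pow(5, -1)))), 2), Mul(-22, Mul(Mul(6, 0), Add(Mul(6, Pow(6, -1)), Mul(-4, Pow(5, -1)))))), 2) = Pow(Add(96, Pow(Mul(0, Add(Mul(6, Rational(1, 6)), Mul(-4, Rational(1, 5)))), 2), Mul(-22, Mul(0, Add(Mul(6, Rational(1, 6)), Mul(-4, Rational(1, 5)))))), 2) = Pow(Add(96, Pow(Mul(0, Add(1, Rational(-4, 5))), 2), Mul(-22, Mul(0, Add(1, Rational(-4, 5))))), 2) = Pow(Add(96, Pow(Mul(0, Rational(1, 5)), 2), Mul(-22, Mul(0, Rational(1, 5)))), 2) = Pow(Add(96, Pow(0, 2), Mul(-22, 0)), 2) = Pow(Add(96, 0, 0), 2) = Pow(96, 2) = 9216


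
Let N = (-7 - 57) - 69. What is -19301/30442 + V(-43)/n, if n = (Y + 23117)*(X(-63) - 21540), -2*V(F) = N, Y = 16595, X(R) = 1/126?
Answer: -1040130214306343/1640518113125728 ≈ -0.63403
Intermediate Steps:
X(R) = 1/126
N = -133 (N = -64 - 69 = -133)
V(F) = 133/2 (V(F) = -1/2*(-133) = 133/2)
n = -53889958384/63 (n = (16595 + 23117)*(1/126 - 21540) = 39712*(-2714039/126) = -53889958384/63 ≈ -8.5540e+8)
-19301/30442 + V(-43)/n = -19301/30442 + 133/(2*(-53889958384/63)) = -19301*1/30442 + (133/2)*(-63/53889958384) = -19301/30442 - 8379/107779916768 = -1040130214306343/1640518113125728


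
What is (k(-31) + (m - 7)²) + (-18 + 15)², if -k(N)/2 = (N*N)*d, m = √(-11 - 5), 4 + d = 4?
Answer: 42 - 56*I ≈ 42.0 - 56.0*I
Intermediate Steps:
d = 0 (d = -4 + 4 = 0)
m = 4*I (m = √(-16) = 4*I ≈ 4.0*I)
k(N) = 0 (k(N) = -2*N*N*0 = -2*N²*0 = -2*0 = 0)
(k(-31) + (m - 7)²) + (-18 + 15)² = (0 + (4*I - 7)²) + (-18 + 15)² = (0 + (-7 + 4*I)²) + (-3)² = (-7 + 4*I)² + 9 = 9 + (-7 + 4*I)²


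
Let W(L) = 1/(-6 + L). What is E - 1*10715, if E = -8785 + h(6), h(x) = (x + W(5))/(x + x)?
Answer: -233995/12 ≈ -19500.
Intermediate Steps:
h(x) = (-1 + x)/(2*x) (h(x) = (x + 1/(-6 + 5))/(x + x) = (x + 1/(-1))/((2*x)) = (x - 1)*(1/(2*x)) = (-1 + x)*(1/(2*x)) = (-1 + x)/(2*x))
E = -105415/12 (E = -8785 + (1/2)*(-1 + 6)/6 = -8785 + (1/2)*(1/6)*5 = -8785 + 5/12 = -105415/12 ≈ -8784.6)
E - 1*10715 = -105415/12 - 1*10715 = -105415/12 - 10715 = -233995/12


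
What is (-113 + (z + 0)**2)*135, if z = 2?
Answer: -14715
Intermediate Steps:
(-113 + (z + 0)**2)*135 = (-113 + (2 + 0)**2)*135 = (-113 + 2**2)*135 = (-113 + 4)*135 = -109*135 = -14715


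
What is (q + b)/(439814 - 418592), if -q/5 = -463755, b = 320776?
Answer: 2639551/21222 ≈ 124.38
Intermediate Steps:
q = 2318775 (q = -5*(-463755) = 2318775)
(q + b)/(439814 - 418592) = (2318775 + 320776)/(439814 - 418592) = 2639551/21222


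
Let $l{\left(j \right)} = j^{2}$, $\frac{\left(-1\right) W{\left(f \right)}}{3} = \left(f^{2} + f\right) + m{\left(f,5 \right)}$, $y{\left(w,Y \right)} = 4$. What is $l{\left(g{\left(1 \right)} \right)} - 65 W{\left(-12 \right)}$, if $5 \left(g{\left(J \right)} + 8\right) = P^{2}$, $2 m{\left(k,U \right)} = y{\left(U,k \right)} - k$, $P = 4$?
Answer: $\frac{683076}{25} \approx 27323.0$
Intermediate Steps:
$m{\left(k,U \right)} = 2 - \frac{k}{2}$ ($m{\left(k,U \right)} = \frac{4 - k}{2} = 2 - \frac{k}{2}$)
$g{\left(J \right)} = - \frac{24}{5}$ ($g{\left(J \right)} = -8 + \frac{4^{2}}{5} = -8 + \frac{1}{5} \cdot 16 = -8 + \frac{16}{5} = - \frac{24}{5}$)
$W{\left(f \right)} = -6 - 3 f^{2} - \frac{3 f}{2}$ ($W{\left(f \right)} = - 3 \left(\left(f^{2} + f\right) - \left(-2 + \frac{f}{2}\right)\right) = - 3 \left(\left(f + f^{2}\right) - \left(-2 + \frac{f}{2}\right)\right) = - 3 \left(2 + f^{2} + \frac{f}{2}\right) = -6 - 3 f^{2} - \frac{3 f}{2}$)
$l{\left(g{\left(1 \right)} \right)} - 65 W{\left(-12 \right)} = \left(- \frac{24}{5}\right)^{2} - 65 \left(-6 - 3 \left(-12\right)^{2} - -18\right) = \frac{576}{25} - 65 \left(-6 - 432 + 18\right) = \frac{576}{25} - -27300 = \frac{576}{25} + 27300 = \frac{683076}{25}$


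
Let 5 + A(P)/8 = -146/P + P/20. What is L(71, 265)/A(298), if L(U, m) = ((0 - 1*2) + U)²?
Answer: 3546945/56084 ≈ 63.243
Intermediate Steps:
L(U, m) = (-2 + U)² (L(U, m) = ((0 - 2) + U)² = (-2 + U)²)
A(P) = -40 - 1168/P + 2*P/5 (A(P) = -40 + 8*(-146/P + P/20) = -40 + (-1168/P + 2*P/5) = -40 - 1168/P + 2*P/5)
L(71, 265)/A(298) = (-2 + 71)²/(-40 - 1168/298 + (⅖)*298) = 69²/(-40 - 1168*1/298 + 596/5) = 4761/(-40 - 584/149 + 596/5) = 4761/(56084/745) = 4761*(745/56084) = 3546945/56084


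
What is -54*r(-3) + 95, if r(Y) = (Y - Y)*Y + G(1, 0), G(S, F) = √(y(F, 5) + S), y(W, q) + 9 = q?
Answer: 95 - 54*I*√3 ≈ 95.0 - 93.531*I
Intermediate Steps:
y(W, q) = -9 + q
G(S, F) = √(-4 + S) (G(S, F) = √((-9 + 5) + S) = √(-4 + S))
r(Y) = I*√3 (r(Y) = (Y - Y)*Y + √(-4 + 1) = 0*Y + √(-3) = 0 + I*√3 = I*√3)
-54*r(-3) + 95 = -54*I*√3 + 95 = 95 - 54*I*√3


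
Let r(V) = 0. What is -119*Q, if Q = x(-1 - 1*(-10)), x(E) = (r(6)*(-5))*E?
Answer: 0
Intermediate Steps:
x(E) = 0 (x(E) = (0*(-5))*E = 0*E = 0)
Q = 0
-119*Q = -119*0 = 0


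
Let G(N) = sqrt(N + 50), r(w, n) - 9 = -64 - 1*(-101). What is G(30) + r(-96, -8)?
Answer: 46 + 4*sqrt(5) ≈ 54.944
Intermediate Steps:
r(w, n) = 46 (r(w, n) = 9 + (-64 - 1*(-101)) = 9 + (-64 + 101) = 9 + 37 = 46)
G(N) = sqrt(50 + N)
G(30) + r(-96, -8) = sqrt(50 + 30) + 46 = sqrt(80) + 46 = 4*sqrt(5) + 46 = 46 + 4*sqrt(5)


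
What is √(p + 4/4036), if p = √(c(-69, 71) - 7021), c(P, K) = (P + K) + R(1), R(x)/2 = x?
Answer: √(1009 + 1018081*I*√7017)/1009 ≈ 6.4718 + 6.4717*I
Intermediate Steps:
R(x) = 2*x
c(P, K) = 2 + K + P (c(P, K) = (P + K) + 2*1 = (K + P) + 2 = 2 + K + P)
p = I*√7017 (p = √((2 + 71 - 69) - 7021) = √(4 - 7021) = √(-7017) = I*√7017 ≈ 83.768*I)
√(p + 4/4036) = √(I*√7017 + 4/4036) = √(I*√7017 + (1/4036)*4) = √(I*√7017 + 1/1009) = √(1/1009 + I*√7017)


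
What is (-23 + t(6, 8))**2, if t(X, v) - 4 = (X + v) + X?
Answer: 1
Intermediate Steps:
t(X, v) = 4 + v + 2*X (t(X, v) = 4 + ((X + v) + X) = 4 + (v + 2*X) = 4 + v + 2*X)
(-23 + t(6, 8))**2 = (-23 + (4 + 8 + 2*6))**2 = (-23 + (4 + 8 + 12))**2 = (-23 + 24)**2 = 1**2 = 1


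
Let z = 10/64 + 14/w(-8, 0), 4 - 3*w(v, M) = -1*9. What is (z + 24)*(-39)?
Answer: -34179/32 ≈ -1068.1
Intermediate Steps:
w(v, M) = 13/3 (w(v, M) = 4/3 - (-1)*9/3 = 4/3 - 1/3*(-9) = 4/3 + 3 = 13/3)
z = 1409/416 (z = 10/64 + 14/(13/3) = 10*(1/64) + 14*(3/13) = 5/32 + 42/13 = 1409/416 ≈ 3.3870)
(z + 24)*(-39) = (1409/416 + 24)*(-39) = (11393/416)*(-39) = -34179/32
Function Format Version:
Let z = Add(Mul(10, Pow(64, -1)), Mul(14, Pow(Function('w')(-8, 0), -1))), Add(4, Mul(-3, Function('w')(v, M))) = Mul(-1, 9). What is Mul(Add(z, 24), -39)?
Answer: Rational(-34179, 32) ≈ -1068.1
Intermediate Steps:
Function('w')(v, M) = Rational(13, 3) (Function('w')(v, M) = Add(Rational(4, 3), Mul(Rational(-1, 3), Mul(-1, 9))) = Add(Rational(4, 3), Mul(Rational(-1, 3), -9)) = Add(Rational(4, 3), 3) = Rational(13, 3))
z = Rational(1409, 416) (z = Add(Mul(10, Pow(64, -1)), Mul(14, Pow(Rational(13, 3), -1))) = Add(Mul(10, Rational(1, 64)), Mul(14, Rational(3, 13))) = Add(Rational(5, 32), Rational(42, 13)) = Rational(1409, 416) ≈ 3.3870)
Mul(Add(z, 24), -39) = Mul(Add(Rational(1409, 416), 24), -39) = Mul(Rational(11393, 416), -39) = Rational(-34179, 32)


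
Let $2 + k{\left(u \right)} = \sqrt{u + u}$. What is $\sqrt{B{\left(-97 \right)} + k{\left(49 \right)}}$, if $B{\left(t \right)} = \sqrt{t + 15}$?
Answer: $\sqrt{-2 + 7 \sqrt{2} + i \sqrt{82}} \approx 3.1556 + 1.4348 i$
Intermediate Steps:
$k{\left(u \right)} = -2 + \sqrt{2} \sqrt{u}$ ($k{\left(u \right)} = -2 + \sqrt{u + u} = -2 + \sqrt{2 u} = -2 + \sqrt{2} \sqrt{u}$)
$B{\left(t \right)} = \sqrt{15 + t}$
$\sqrt{B{\left(-97 \right)} + k{\left(49 \right)}} = \sqrt{\sqrt{15 - 97} - \left(2 - \sqrt{2} \sqrt{49}\right)} = \sqrt{\sqrt{-82} - \left(2 - \sqrt{2} \cdot 7\right)} = \sqrt{i \sqrt{82} - \left(2 - 7 \sqrt{2}\right)} = \sqrt{-2 + 7 \sqrt{2} + i \sqrt{82}}$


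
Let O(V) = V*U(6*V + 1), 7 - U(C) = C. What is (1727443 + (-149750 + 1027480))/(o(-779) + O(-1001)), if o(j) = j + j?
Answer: -2605173/6019570 ≈ -0.43278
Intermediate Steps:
U(C) = 7 - C
o(j) = 2*j
O(V) = V*(6 - 6*V) (O(V) = V*(7 - (6*V + 1)) = V*(7 - (1 + 6*V)) = V*(7 + (-1 - 6*V)) = V*(6 - 6*V))
(1727443 + (-149750 + 1027480))/(o(-779) + O(-1001)) = (1727443 + (-149750 + 1027480))/(2*(-779) + 6*(-1001)*(1 - 1*(-1001))) = (1727443 + 877730)/(-1558 + 6*(-1001)*(1 + 1001)) = 2605173/(-1558 + 6*(-1001)*1002) = 2605173/(-1558 - 6018012) = 2605173/(-6019570) = 2605173*(-1/6019570) = -2605173/6019570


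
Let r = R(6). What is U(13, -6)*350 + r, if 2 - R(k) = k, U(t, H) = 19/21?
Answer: 938/3 ≈ 312.67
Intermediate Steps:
U(t, H) = 19/21 (U(t, H) = 19*(1/21) = 19/21)
R(k) = 2 - k
r = -4 (r = 2 - 1*6 = 2 - 6 = -4)
U(13, -6)*350 + r = (19/21)*350 - 4 = 950/3 - 4 = 938/3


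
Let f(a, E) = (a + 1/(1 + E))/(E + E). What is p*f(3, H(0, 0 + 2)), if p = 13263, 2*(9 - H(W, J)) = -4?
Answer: 163577/88 ≈ 1858.8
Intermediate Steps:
H(W, J) = 11 (H(W, J) = 9 - 1/2*(-4) = 9 + 2 = 11)
f(a, E) = (a + 1/(1 + E))/(2*E) (f(a, E) = (a + 1/(1 + E))/((2*E)) = (a + 1/(1 + E))*(1/(2*E)) = (a + 1/(1 + E))/(2*E))
p*f(3, H(0, 0 + 2)) = 13263*((1/2)*(1 + 3 + 11*3)/(11*(1 + 11))) = 13263*((1/2)*(1/11)*(1 + 3 + 33)/12) = 13263*((1/2)*(1/11)*(1/12)*37) = 13263*(37/264) = 163577/88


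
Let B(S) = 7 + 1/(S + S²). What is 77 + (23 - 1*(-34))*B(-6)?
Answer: 4779/10 ≈ 477.90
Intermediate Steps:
77 + (23 - 1*(-34))*B(-6) = 77 + (23 - 1*(-34))*((1 + 7*(-6) + 7*(-6)²)/((-6)*(1 - 6))) = 77 + (23 + 34)*(-⅙*(1 - 42 + 7*36)/(-5)) = 77 + 57*(-⅙*(-⅕)*(1 - 42 + 252)) = 77 + 57*(-⅙*(-⅕)*211) = 77 + 57*(211/30) = 77 + 4009/10 = 4779/10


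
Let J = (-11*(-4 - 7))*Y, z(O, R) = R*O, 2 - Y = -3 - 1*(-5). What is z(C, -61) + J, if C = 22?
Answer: -1342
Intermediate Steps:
Y = 0 (Y = 2 - (-3 - 1*(-5)) = 2 - (-3 + 5) = 2 - 1*2 = 2 - 2 = 0)
z(O, R) = O*R
J = 0 (J = -11*(-4 - 7)*0 = -11*(-11)*0 = 121*0 = 0)
z(C, -61) + J = 22*(-61) + 0 = -1342 + 0 = -1342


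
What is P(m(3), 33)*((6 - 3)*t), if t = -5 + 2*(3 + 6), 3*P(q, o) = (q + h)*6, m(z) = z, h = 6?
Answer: 702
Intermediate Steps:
P(q, o) = 12 + 2*q (P(q, o) = ((q + 6)*6)/3 = ((6 + q)*6)/3 = (36 + 6*q)/3 = 12 + 2*q)
t = 13 (t = -5 + 2*9 = -5 + 18 = 13)
P(m(3), 33)*((6 - 3)*t) = (12 + 2*3)*((6 - 3)*13) = (12 + 6)*(3*13) = 18*39 = 702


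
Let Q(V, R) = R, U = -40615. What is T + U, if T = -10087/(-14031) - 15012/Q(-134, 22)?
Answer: -6373765444/154341 ≈ -41297.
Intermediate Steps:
T = -105205729/154341 (T = -10087/(-14031) - 15012/22 = -10087*(-1/14031) - 15012*1/22 = 10087/14031 - 7506/11 = -105205729/154341 ≈ -681.64)
T + U = -105205729/154341 - 40615 = -6373765444/154341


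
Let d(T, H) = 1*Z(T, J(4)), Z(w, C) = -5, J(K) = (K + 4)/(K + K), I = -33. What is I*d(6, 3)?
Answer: 165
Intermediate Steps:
J(K) = (4 + K)/(2*K) (J(K) = (4 + K)/((2*K)) = (4 + K)*(1/(2*K)) = (4 + K)/(2*K))
d(T, H) = -5 (d(T, H) = 1*(-5) = -5)
I*d(6, 3) = -33*(-5) = 165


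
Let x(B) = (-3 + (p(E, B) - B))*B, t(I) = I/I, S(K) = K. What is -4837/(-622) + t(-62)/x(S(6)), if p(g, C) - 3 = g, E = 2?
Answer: 57733/7464 ≈ 7.7349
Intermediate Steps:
p(g, C) = 3 + g
t(I) = 1
x(B) = B*(2 - B) (x(B) = (-3 + ((3 + 2) - B))*B = (-3 + (5 - B))*B = (2 - B)*B = B*(2 - B))
-4837/(-622) + t(-62)/x(S(6)) = -4837/(-622) + 1/(6*(2 - 1*6)) = -4837*(-1/622) + 1/(6*(2 - 6)) = 4837/622 + 1/(6*(-4)) = 4837/622 + 1/(-24) = 4837/622 + 1*(-1/24) = 4837/622 - 1/24 = 57733/7464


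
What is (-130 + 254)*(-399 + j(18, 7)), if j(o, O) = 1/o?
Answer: -445222/9 ≈ -49469.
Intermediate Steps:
(-130 + 254)*(-399 + j(18, 7)) = (-130 + 254)*(-399 + 1/18) = 124*(-399 + 1/18) = 124*(-7181/18) = -445222/9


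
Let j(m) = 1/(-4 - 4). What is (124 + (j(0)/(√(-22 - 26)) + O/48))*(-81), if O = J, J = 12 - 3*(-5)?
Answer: -161433/16 - 27*I*√3/32 ≈ -10090.0 - 1.4614*I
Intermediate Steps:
j(m) = -⅛ (j(m) = 1/(-8) = -⅛)
J = 27 (J = 12 + 15 = 27)
O = 27
(124 + (j(0)/(√(-22 - 26)) + O/48))*(-81) = (124 + (-1/(8*√(-22 - 26)) + 27/48))*(-81) = (124 + (-(-I*√3/12)/8 + 27*(1/48)))*(-81) = (124 + (-(-I*√3/12)/8 + 9/16))*(-81) = (124 + (-(-1)*I*√3/96 + 9/16))*(-81) = (124 + (I*√3/96 + 9/16))*(-81) = (124 + (9/16 + I*√3/96))*(-81) = (1993/16 + I*√3/96)*(-81) = -161433/16 - 27*I*√3/32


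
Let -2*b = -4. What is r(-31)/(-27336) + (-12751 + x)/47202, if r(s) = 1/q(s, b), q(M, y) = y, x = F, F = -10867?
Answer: -71738361/143368208 ≈ -0.50038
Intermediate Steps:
b = 2 (b = -½*(-4) = 2)
x = -10867
r(s) = ½ (r(s) = 1/2 = ½)
r(-31)/(-27336) + (-12751 + x)/47202 = (½)/(-27336) + (-12751 - 10867)/47202 = (½)*(-1/27336) - 23618*1/47202 = -1/54672 - 11809/23601 = -71738361/143368208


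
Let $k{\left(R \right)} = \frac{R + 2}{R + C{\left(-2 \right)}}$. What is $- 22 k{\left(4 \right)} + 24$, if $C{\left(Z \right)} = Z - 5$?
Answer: $68$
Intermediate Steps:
$C{\left(Z \right)} = -5 + Z$ ($C{\left(Z \right)} = Z - 5 = -5 + Z$)
$k{\left(R \right)} = \frac{2 + R}{-7 + R}$ ($k{\left(R \right)} = \frac{R + 2}{R - 7} = \frac{2 + R}{R - 7} = \frac{2 + R}{-7 + R}$)
$- 22 k{\left(4 \right)} + 24 = - 22 \frac{2 + 4}{-7 + 4} + 24 = - 22 \frac{1}{-3} \cdot 6 + 24 = - 22 \left(\left(- \frac{1}{3}\right) 6\right) + 24 = \left(-22\right) \left(-2\right) + 24 = 44 + 24 = 68$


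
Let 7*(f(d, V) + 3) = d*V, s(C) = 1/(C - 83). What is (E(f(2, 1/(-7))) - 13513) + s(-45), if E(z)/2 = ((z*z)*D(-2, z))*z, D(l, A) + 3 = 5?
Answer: -205187027473/15059072 ≈ -13625.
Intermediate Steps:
D(l, A) = 2 (D(l, A) = -3 + 5 = 2)
s(C) = 1/(-83 + C)
f(d, V) = -3 + V*d/7 (f(d, V) = -3 + (d*V)/7 = -3 + (V*d)/7 = -3 + V*d/7)
E(z) = 4*z**3 (E(z) = 2*(((z*z)*2)*z) = 2*((z**2*2)*z) = 2*((2*z**2)*z) = 2*(2*z**3) = 4*z**3)
(E(f(2, 1/(-7))) - 13513) + s(-45) = (4*(-3 + (1/7)*2/(-7))**3 - 13513) + 1/(-83 - 45) = (4*(-3 + (1/7)*(-1/7)*2)**3 - 13513) + 1/(-128) = (4*(-3 - 2/49)**3 - 13513) - 1/128 = (4*(-149/49)**3 - 13513) - 1/128 = (4*(-3307949/117649) - 13513) - 1/128 = (-13231796/117649 - 13513) - 1/128 = -1603022733/117649 - 1/128 = -205187027473/15059072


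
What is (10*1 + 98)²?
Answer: 11664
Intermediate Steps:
(10*1 + 98)² = (10 + 98)² = 108² = 11664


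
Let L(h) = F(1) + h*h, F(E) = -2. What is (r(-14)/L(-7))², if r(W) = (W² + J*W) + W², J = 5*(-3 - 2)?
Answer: 550564/2209 ≈ 249.24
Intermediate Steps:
J = -25 (J = 5*(-5) = -25)
r(W) = -25*W + 2*W² (r(W) = (W² - 25*W) + W² = -25*W + 2*W²)
L(h) = -2 + h² (L(h) = -2 + h*h = -2 + h²)
(r(-14)/L(-7))² = ((-14*(-25 + 2*(-14)))/(-2 + (-7)²))² = ((-14*(-25 - 28))/(-2 + 49))² = (-14*(-53)/47)² = (742*(1/47))² = (742/47)² = 550564/2209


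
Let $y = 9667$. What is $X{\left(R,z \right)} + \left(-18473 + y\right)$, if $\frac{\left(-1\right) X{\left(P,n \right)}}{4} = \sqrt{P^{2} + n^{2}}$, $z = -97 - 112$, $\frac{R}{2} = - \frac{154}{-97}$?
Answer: $-8806 - \frac{44 \sqrt{3397433}}{97} \approx -9642.1$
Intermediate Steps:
$R = \frac{308}{97}$ ($R = 2 \left(- \frac{154}{-97}\right) = 2 \left(\left(-154\right) \left(- \frac{1}{97}\right)\right) = 2 \cdot \frac{154}{97} = \frac{308}{97} \approx 3.1753$)
$z = -209$
$X{\left(P,n \right)} = - 4 \sqrt{P^{2} + n^{2}}$
$X{\left(R,z \right)} + \left(-18473 + y\right) = - 4 \sqrt{\left(\frac{308}{97}\right)^{2} + \left(-209\right)^{2}} + \left(-18473 + 9667\right) = - 4 \sqrt{\frac{94864}{9409} + 43681} - 8806 = - 4 \sqrt{\frac{411089393}{9409}} - 8806 = - 4 \frac{11 \sqrt{3397433}}{97} - 8806 = - \frac{44 \sqrt{3397433}}{97} - 8806 = -8806 - \frac{44 \sqrt{3397433}}{97}$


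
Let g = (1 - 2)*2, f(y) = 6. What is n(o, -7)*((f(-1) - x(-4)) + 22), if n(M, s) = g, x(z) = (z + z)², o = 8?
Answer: 72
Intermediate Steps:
x(z) = 4*z² (x(z) = (2*z)² = 4*z²)
g = -2 (g = -1*2 = -2)
n(M, s) = -2
n(o, -7)*((f(-1) - x(-4)) + 22) = -2*((6 - 4*(-4)²) + 22) = -2*((6 - 4*16) + 22) = -2*((6 - 1*64) + 22) = -2*((6 - 64) + 22) = -2*(-58 + 22) = -2*(-36) = 72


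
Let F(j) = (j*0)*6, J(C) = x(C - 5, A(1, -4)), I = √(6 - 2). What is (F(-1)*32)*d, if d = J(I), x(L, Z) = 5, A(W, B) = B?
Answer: 0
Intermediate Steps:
I = 2 (I = √4 = 2)
J(C) = 5
d = 5
F(j) = 0 (F(j) = 0*6 = 0)
(F(-1)*32)*d = (0*32)*5 = 0*5 = 0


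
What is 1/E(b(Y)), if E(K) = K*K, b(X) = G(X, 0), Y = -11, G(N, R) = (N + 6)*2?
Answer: 1/100 ≈ 0.010000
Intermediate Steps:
G(N, R) = 12 + 2*N (G(N, R) = (6 + N)*2 = 12 + 2*N)
b(X) = 12 + 2*X
E(K) = K²
1/E(b(Y)) = 1/((12 + 2*(-11))²) = 1/((12 - 22)²) = 1/((-10)²) = 1/100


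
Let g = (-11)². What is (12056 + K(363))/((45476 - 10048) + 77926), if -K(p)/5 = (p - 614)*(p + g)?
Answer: 858/157 ≈ 5.4650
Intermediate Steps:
g = 121
K(p) = -5*(-614 + p)*(121 + p) (K(p) = -5*(p - 614)*(p + 121) = -5*(-614 + p)*(121 + p))
(12056 + K(363))/((45476 - 10048) + 77926) = (12056 + (371470 - 5*363² + 2465*363))/((45476 - 10048) + 77926) = (12056 + (371470 - 5*131769 + 894795))/(35428 + 77926) = (12056 + (371470 - 658845 + 894795))/113354 = (12056 + 607420)*(1/113354) = 619476*(1/113354) = 858/157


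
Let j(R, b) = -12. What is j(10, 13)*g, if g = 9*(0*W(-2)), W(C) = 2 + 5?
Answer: 0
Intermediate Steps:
W(C) = 7
g = 0 (g = 9*(0*7) = 9*0 = 0)
j(10, 13)*g = -12*0 = 0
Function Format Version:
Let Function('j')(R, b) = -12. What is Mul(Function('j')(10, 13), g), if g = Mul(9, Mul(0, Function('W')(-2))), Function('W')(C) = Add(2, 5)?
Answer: 0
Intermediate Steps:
Function('W')(C) = 7
g = 0 (g = Mul(9, Mul(0, 7)) = Mul(9, 0) = 0)
Mul(Function('j')(10, 13), g) = Mul(-12, 0) = 0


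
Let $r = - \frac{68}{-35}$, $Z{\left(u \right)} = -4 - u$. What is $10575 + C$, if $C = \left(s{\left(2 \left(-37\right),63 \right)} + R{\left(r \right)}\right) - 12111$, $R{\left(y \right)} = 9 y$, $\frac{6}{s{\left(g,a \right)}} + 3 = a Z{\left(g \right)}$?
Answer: $- \frac{78074342}{51415} \approx -1518.5$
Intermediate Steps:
$s{\left(g,a \right)} = \frac{6}{-3 + a \left(-4 - g\right)}$
$r = \frac{68}{35}$ ($r = \left(-68\right) \left(- \frac{1}{35}\right) = \frac{68}{35} \approx 1.9429$)
$C = - \frac{621787967}{51415}$ ($C = \left(- \frac{6}{3 + 63 \left(4 + 2 \left(-37\right)\right)} + 9 \cdot \frac{68}{35}\right) - 12111 = \left(- \frac{6}{3 + 63 \left(4 - 74\right)} + \frac{612}{35}\right) - 12111 = \left(- \frac{6}{3 + 63 \left(-70\right)} + \frac{612}{35}\right) - 12111 = \left(- \frac{6}{3 - 4410} + \frac{612}{35}\right) - 12111 = \left(- \frac{6}{-4407} + \frac{612}{35}\right) - 12111 = \left(\left(-6\right) \left(- \frac{1}{4407}\right) + \frac{612}{35}\right) - 12111 = \left(\frac{2}{1469} + \frac{612}{35}\right) - 12111 = \frac{899098}{51415} - 12111 = - \frac{621787967}{51415} \approx -12094.0$)
$10575 + C = 10575 - \frac{621787967}{51415} = - \frac{78074342}{51415}$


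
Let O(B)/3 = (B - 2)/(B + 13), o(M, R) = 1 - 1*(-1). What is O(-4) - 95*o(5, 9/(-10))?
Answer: -192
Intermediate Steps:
o(M, R) = 2 (o(M, R) = 1 + 1 = 2)
O(B) = 3*(-2 + B)/(13 + B) (O(B) = 3*((B - 2)/(B + 13)) = 3*((-2 + B)/(13 + B)) = 3*(-2 + B)/(13 + B))
O(-4) - 95*o(5, 9/(-10)) = 3*(-2 - 4)/(13 - 4) - 95*2 = 3*(-6)/9 - 190 = 3*(⅑)*(-6) - 190 = -2 - 190 = -192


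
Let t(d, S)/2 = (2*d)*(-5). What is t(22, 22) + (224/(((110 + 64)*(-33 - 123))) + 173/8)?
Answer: -11356595/27144 ≈ -418.38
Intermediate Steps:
t(d, S) = -20*d (t(d, S) = 2*((2*d)*(-5)) = 2*(-10*d) = -20*d)
t(22, 22) + (224/(((110 + 64)*(-33 - 123))) + 173/8) = -20*22 + (224/(((110 + 64)*(-33 - 123))) + 173/8) = -440 + (224/((174*(-156))) + 173*(⅛)) = -440 + (224/(-27144) + 173/8) = -440 + (224*(-1/27144) + 173/8) = -440 + (-28/3393 + 173/8) = -440 + 586765/27144 = -11356595/27144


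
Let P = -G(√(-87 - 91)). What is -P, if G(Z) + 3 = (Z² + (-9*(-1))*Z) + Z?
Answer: -181 + 10*I*√178 ≈ -181.0 + 133.42*I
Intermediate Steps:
G(Z) = -3 + Z² + 10*Z (G(Z) = -3 + ((Z² + (-9*(-1))*Z) + Z) = -3 + ((Z² + 9*Z) + Z) = -3 + (Z² + 10*Z) = -3 + Z² + 10*Z)
P = 181 - 10*I*√178 (P = -(-3 + (√(-87 - 91))² + 10*√(-87 - 91)) = -(-3 + (√(-178))² + 10*√(-178)) = -(-3 + (I*√178)² + 10*(I*√178)) = -(-3 - 178 + 10*I*√178) = -(-181 + 10*I*√178) = 181 - 10*I*√178 ≈ 181.0 - 133.42*I)
-P = -(181 - 10*I*√178) = -181 + 10*I*√178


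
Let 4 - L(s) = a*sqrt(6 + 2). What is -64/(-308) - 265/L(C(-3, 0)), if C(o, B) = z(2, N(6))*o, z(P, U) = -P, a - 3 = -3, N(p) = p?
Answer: -20341/308 ≈ -66.042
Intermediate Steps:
a = 0 (a = 3 - 3 = 0)
C(o, B) = -2*o (C(o, B) = (-1*2)*o = -2*o)
L(s) = 4 (L(s) = 4 - 0*sqrt(6 + 2) = 4 - 0*sqrt(8) = 4 - 0*2*sqrt(2) = 4 - 1*0 = 4 + 0 = 4)
-64/(-308) - 265/L(C(-3, 0)) = -64/(-308) - 265/4 = -64*(-1/308) - 265*1/4 = 16/77 - 265/4 = -20341/308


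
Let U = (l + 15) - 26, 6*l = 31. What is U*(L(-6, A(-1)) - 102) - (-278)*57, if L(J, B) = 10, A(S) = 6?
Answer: 49148/3 ≈ 16383.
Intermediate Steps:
l = 31/6 (l = (1/6)*31 = 31/6 ≈ 5.1667)
U = -35/6 (U = (31/6 + 15) - 26 = 121/6 - 26 = -35/6 ≈ -5.8333)
U*(L(-6, A(-1)) - 102) - (-278)*57 = -35*(10 - 102)/6 - (-278)*57 = -35/6*(-92) - 1*(-15846) = 1610/3 + 15846 = 49148/3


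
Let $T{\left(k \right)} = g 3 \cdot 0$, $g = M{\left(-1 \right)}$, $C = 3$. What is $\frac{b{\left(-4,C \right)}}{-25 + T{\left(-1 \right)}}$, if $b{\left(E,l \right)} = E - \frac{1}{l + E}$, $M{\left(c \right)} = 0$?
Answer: $\frac{3}{25} \approx 0.12$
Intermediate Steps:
$g = 0$
$T{\left(k \right)} = 0$ ($T{\left(k \right)} = 0 \cdot 3 \cdot 0 = 0 \cdot 0 = 0$)
$b{\left(E,l \right)} = E - \frac{1}{E + l}$
$\frac{b{\left(-4,C \right)}}{-25 + T{\left(-1 \right)}} = \frac{\frac{1}{-4 + 3} \left(-1 + \left(-4\right)^{2} - 12\right)}{-25 + 0} = \frac{\frac{1}{-1} \left(-1 + 16 - 12\right)}{-25} = - \frac{\left(-1\right) 3}{25} = \left(- \frac{1}{25}\right) \left(-3\right) = \frac{3}{25}$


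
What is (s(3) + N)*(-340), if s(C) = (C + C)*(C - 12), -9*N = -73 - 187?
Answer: 76840/9 ≈ 8537.8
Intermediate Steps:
N = 260/9 (N = -(-73 - 187)/9 = -1/9*(-260) = 260/9 ≈ 28.889)
s(C) = 2*C*(-12 + C) (s(C) = (2*C)*(-12 + C) = 2*C*(-12 + C))
(s(3) + N)*(-340) = (2*3*(-12 + 3) + 260/9)*(-340) = (2*3*(-9) + 260/9)*(-340) = (-54 + 260/9)*(-340) = -226/9*(-340) = 76840/9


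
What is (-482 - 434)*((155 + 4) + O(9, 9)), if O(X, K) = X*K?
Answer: -219840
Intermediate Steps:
O(X, K) = K*X
(-482 - 434)*((155 + 4) + O(9, 9)) = (-482 - 434)*((155 + 4) + 9*9) = -916*(159 + 81) = -916*240 = -219840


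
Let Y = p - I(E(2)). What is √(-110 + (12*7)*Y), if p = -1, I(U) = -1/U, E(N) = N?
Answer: 2*I*√38 ≈ 12.329*I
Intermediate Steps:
Y = -½ (Y = -1 - (-1)/2 = -1 - 1*(-½) = -1 + ½ = -½ ≈ -0.50000)
√(-110 + (12*7)*Y) = √(-110 + (12*7)*(-½)) = √(-110 + 84*(-½)) = √(-110 - 42) = √(-152) = 2*I*√38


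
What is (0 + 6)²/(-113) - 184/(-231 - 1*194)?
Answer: 5492/48025 ≈ 0.11436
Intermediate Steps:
(0 + 6)²/(-113) - 184/(-231 - 1*194) = 6²*(-1/113) - 184/(-231 - 194) = 36*(-1/113) - 184/(-425) = -36/113 - 184*(-1/425) = -36/113 + 184/425 = 5492/48025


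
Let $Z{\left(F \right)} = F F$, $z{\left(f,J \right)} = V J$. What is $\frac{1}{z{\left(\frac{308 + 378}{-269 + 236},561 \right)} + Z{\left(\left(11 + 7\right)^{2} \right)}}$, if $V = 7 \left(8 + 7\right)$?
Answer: $\frac{1}{163881} \approx 6.102 \cdot 10^{-6}$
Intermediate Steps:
$V = 105$ ($V = 7 \cdot 15 = 105$)
$z{\left(f,J \right)} = 105 J$
$Z{\left(F \right)} = F^{2}$
$\frac{1}{z{\left(\frac{308 + 378}{-269 + 236},561 \right)} + Z{\left(\left(11 + 7\right)^{2} \right)}} = \frac{1}{105 \cdot 561 + \left(\left(11 + 7\right)^{2}\right)^{2}} = \frac{1}{58905 + \left(18^{2}\right)^{2}} = \frac{1}{58905 + 324^{2}} = \frac{1}{58905 + 104976} = \frac{1}{163881}$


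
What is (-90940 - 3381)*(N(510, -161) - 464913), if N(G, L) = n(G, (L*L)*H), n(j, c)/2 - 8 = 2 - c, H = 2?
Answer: 53628751217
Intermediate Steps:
n(j, c) = 20 - 2*c (n(j, c) = 16 + 2*(2 - c) = 16 + (4 - 2*c) = 20 - 2*c)
N(G, L) = 20 - 4*L² (N(G, L) = 20 - 2*L*L*2 = 20 - 2*L²*2 = 20 - 4*L²)
(-90940 - 3381)*(N(510, -161) - 464913) = (-90940 - 3381)*((20 - 4*(-161)²) - 464913) = -94321*((20 - 4*25921) - 464913) = -94321*((20 - 103684) - 464913) = -94321*(-103664 - 464913) = -94321*(-568577) = 53628751217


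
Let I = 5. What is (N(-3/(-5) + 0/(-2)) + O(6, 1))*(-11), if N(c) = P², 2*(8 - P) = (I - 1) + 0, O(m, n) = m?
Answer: -462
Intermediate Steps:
P = 6 (P = 8 - ((5 - 1) + 0)/2 = 8 - (4 + 0)/2 = 8 - ½*4 = 8 - 2 = 6)
N(c) = 36 (N(c) = 6² = 36)
(N(-3/(-5) + 0/(-2)) + O(6, 1))*(-11) = (36 + 6)*(-11) = 42*(-11) = -462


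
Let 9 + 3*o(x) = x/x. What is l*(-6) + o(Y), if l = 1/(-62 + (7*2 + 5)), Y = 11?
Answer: -326/129 ≈ -2.5271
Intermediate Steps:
l = -1/43 (l = 1/(-62 + (14 + 5)) = 1/(-62 + 19) = 1/(-43) = -1/43 ≈ -0.023256)
o(x) = -8/3 (o(x) = -3 + (x/x)/3 = -3 + (⅓)*1 = -3 + ⅓ = -8/3)
l*(-6) + o(Y) = -1/43*(-6) - 8/3 = 6/43 - 8/3 = -326/129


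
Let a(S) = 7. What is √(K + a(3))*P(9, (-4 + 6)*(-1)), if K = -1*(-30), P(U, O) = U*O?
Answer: -18*√37 ≈ -109.49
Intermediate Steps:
P(U, O) = O*U
K = 30
√(K + a(3))*P(9, (-4 + 6)*(-1)) = √(30 + 7)*(((-4 + 6)*(-1))*9) = √37*((2*(-1))*9) = √37*(-2*9) = √37*(-18) = -18*√37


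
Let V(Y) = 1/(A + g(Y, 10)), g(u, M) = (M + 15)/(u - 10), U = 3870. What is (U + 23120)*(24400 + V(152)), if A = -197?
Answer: 18405977811420/27949 ≈ 6.5856e+8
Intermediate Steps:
g(u, M) = (15 + M)/(-10 + u)
V(Y) = 1/(-197 + 25/(-10 + Y)) (V(Y) = 1/(-197 + (15 + 10)/(-10 + Y)) = 1/(-197 + 25/(-10 + Y)))
(U + 23120)*(24400 + V(152)) = (3870 + 23120)*(24400 + (10 - 1*152)/(-1995 + 197*152)) = 26990*(24400 + (10 - 152)/(-1995 + 29944)) = 26990*(24400 - 142/27949) = 26990*(681955458/27949) = 18405977811420/27949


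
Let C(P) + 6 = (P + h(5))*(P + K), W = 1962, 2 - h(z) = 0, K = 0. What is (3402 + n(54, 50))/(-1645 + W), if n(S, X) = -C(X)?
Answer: 808/317 ≈ 2.5489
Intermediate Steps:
h(z) = 2 (h(z) = 2 - 1*0 = 2 + 0 = 2)
C(P) = -6 + P*(2 + P) (C(P) = -6 + (P + 2)*(P + 0) = -6 + (2 + P)*P = -6 + P*(2 + P))
n(S, X) = 6 - X**2 - 2*X (n(S, X) = -(-6 + X**2 + 2*X) = 6 - X**2 - 2*X)
(3402 + n(54, 50))/(-1645 + W) = (3402 + (6 - 1*50**2 - 2*50))/(-1645 + 1962) = (3402 + (6 - 1*2500 - 100))/317 = (3402 + (6 - 2500 - 100))*(1/317) = (3402 - 2594)*(1/317) = 808*(1/317) = 808/317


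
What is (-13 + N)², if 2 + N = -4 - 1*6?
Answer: 625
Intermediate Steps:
N = -12 (N = -2 + (-4 - 1*6) = -2 + (-4 - 6) = -2 - 10 = -12)
(-13 + N)² = (-13 - 12)² = (-25)² = 625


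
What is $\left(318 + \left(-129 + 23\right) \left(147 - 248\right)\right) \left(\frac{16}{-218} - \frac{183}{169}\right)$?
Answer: $- \frac{18061552}{1417} \approx -12746.0$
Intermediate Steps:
$\left(318 + \left(-129 + 23\right) \left(147 - 248\right)\right) \left(\frac{16}{-218} - \frac{183}{169}\right) = \left(318 - -10706\right) \left(16 \left(- \frac{1}{218}\right) - \frac{183}{169}\right) = \left(318 + 10706\right) \left(- \frac{8}{109} - \frac{183}{169}\right) = 11024 \left(- \frac{21299}{18421}\right) = - \frac{18061552}{1417}$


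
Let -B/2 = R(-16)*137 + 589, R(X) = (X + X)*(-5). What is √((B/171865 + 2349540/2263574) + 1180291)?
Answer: √44657424051204839433129002695/194514572755 ≈ 1086.4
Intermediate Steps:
R(X) = -10*X (R(X) = (2*X)*(-5) = -10*X)
B = -45018 (B = -2*(-10*(-16)*137 + 589) = -2*(160*137 + 589) = -2*(21920 + 589) = -2*22509 = -45018)
√((B/171865 + 2349540/2263574) + 1180291) = √((-45018/171865 + 2349540/2263574) + 1180291) = √((-45018*1/171865 + 2349540*(1/2263574)) + 1180291) = √((-45018/171865 + 1174770/1131787) + 1180291) = √(150951058884/194514572755 + 1180291) = √(229583950542630589/194514572755) = √44657424051204839433129002695/194514572755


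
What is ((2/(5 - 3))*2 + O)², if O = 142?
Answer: 20736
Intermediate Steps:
((2/(5 - 3))*2 + O)² = ((2/(5 - 3))*2 + 142)² = ((2/2)*2 + 142)² = ((2*(½))*2 + 142)² = (1*2 + 142)² = (2 + 142)² = 144² = 20736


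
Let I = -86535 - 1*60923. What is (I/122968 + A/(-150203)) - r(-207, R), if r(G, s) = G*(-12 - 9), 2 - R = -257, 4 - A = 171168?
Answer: -40145448672055/9235081252 ≈ -4347.1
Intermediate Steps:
A = -171164 (A = 4 - 1*171168 = 4 - 171168 = -171164)
R = 259 (R = 2 - 1*(-257) = 2 + 257 = 259)
I = -147458 (I = -86535 - 60923 = -147458)
r(G, s) = -21*G (r(G, s) = G*(-21) = -21*G)
(I/122968 + A/(-150203)) - r(-207, R) = (-147458/122968 - 171164/(-150203)) - (-21)*(-207) = (-147458*1/122968 - 171164*(-1/150203)) - 1*4347 = (-73729/61484 + 171164/150203) - 4347 = -550469611/9235081252 - 4347 = -40145448672055/9235081252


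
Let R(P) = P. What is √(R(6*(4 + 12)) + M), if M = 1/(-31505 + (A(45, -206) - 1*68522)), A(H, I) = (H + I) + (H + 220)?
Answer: √958522069261/99923 ≈ 9.7980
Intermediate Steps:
A(H, I) = 220 + I + 2*H (A(H, I) = (H + I) + (220 + H) = 220 + I + 2*H)
M = -1/99923 (M = 1/(-31505 + ((220 - 206 + 2*45) - 1*68522)) = 1/(-31505 + ((220 - 206 + 90) - 68522)) = 1/(-31505 + (104 - 68522)) = 1/(-31505 - 68418) = 1/(-99923) = -1/99923 ≈ -1.0008e-5)
√(R(6*(4 + 12)) + M) = √(6*(4 + 12) - 1/99923) = √(6*16 - 1/99923) = √(96 - 1/99923) = √(9592607/99923) = √958522069261/99923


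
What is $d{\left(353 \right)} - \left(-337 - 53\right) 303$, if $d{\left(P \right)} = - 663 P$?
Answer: $-115869$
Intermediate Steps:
$d{\left(353 \right)} - \left(-337 - 53\right) 303 = \left(-663\right) 353 - \left(-337 - 53\right) 303 = -234039 - \left(-390\right) 303 = -234039 - -118170 = -234039 + 118170 = -115869$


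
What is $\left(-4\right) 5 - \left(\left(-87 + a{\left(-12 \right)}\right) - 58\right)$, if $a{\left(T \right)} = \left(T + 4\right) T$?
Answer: $29$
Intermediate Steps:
$a{\left(T \right)} = T \left(4 + T\right)$ ($a{\left(T \right)} = \left(4 + T\right) T = T \left(4 + T\right)$)
$\left(-4\right) 5 - \left(\left(-87 + a{\left(-12 \right)}\right) - 58\right) = \left(-4\right) 5 - \left(\left(-87 - 12 \left(4 - 12\right)\right) - 58\right) = -20 - \left(\left(-87 - -96\right) - 58\right) = -20 - \left(\left(-87 + 96\right) - 58\right) = -20 - \left(9 - 58\right) = -20 - -49 = -20 + 49 = 29$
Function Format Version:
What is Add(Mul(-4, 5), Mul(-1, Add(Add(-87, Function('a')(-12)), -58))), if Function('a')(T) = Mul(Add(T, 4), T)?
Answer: 29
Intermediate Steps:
Function('a')(T) = Mul(T, Add(4, T)) (Function('a')(T) = Mul(Add(4, T), T) = Mul(T, Add(4, T)))
Add(Mul(-4, 5), Mul(-1, Add(Add(-87, Function('a')(-12)), -58))) = Add(Mul(-4, 5), Mul(-1, Add(Add(-87, Mul(-12, Add(4, -12))), -58))) = Add(-20, Mul(-1, Add(Add(-87, Mul(-12, -8)), -58))) = Add(-20, Mul(-1, Add(Add(-87, 96), -58))) = Add(-20, Mul(-1, Add(9, -58))) = Add(-20, Mul(-1, -49)) = Add(-20, 49) = 29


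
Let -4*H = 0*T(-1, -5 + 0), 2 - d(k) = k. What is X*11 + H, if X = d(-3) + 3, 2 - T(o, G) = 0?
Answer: 88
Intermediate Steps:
d(k) = 2 - k
T(o, G) = 2 (T(o, G) = 2 - 1*0 = 2 + 0 = 2)
X = 8 (X = (2 - 1*(-3)) + 3 = (2 + 3) + 3 = 5 + 3 = 8)
H = 0 (H = -0*2 = -¼*0 = 0)
X*11 + H = 8*11 + 0 = 88 + 0 = 88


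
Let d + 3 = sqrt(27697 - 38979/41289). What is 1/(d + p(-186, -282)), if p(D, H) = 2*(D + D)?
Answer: -10280961/7298697049 - sqrt(5246191598134)/7298697049 ≈ -0.0017224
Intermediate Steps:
p(D, H) = 4*D (p(D, H) = 2*(2*D) = 4*D)
d = -3 + sqrt(5246191598134)/13763 (d = -3 + sqrt(27697 - 38979/41289) = -3 + sqrt(27697 - 38979*1/41289) = -3 + sqrt(27697 - 12993/13763) = -3 + sqrt(381180818/13763) = -3 + sqrt(5246191598134)/13763 ≈ 163.42)
1/(d + p(-186, -282)) = 1/((-3 + sqrt(5246191598134)/13763) + 4*(-186)) = 1/((-3 + sqrt(5246191598134)/13763) - 744) = 1/(-747 + sqrt(5246191598134)/13763)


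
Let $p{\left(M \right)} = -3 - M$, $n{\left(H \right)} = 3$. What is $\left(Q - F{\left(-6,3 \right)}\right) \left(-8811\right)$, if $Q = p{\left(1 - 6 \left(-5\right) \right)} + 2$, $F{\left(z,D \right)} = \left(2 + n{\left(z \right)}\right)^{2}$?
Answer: $502227$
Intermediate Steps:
$F{\left(z,D \right)} = 25$ ($F{\left(z,D \right)} = \left(2 + 3\right)^{2} = 5^{2} = 25$)
$Q = -32$ ($Q = \left(-3 - \left(1 - 6 \left(-5\right)\right)\right) + 2 = \left(-3 - \left(1 - -30\right)\right) + 2 = \left(-3 - \left(1 + 30\right)\right) + 2 = \left(-3 - 31\right) + 2 = -34 + 2 = -32$)
$\left(Q - F{\left(-6,3 \right)}\right) \left(-8811\right) = \left(-32 - 25\right) \left(-8811\right) = \left(-57\right) \left(-8811\right) = 502227$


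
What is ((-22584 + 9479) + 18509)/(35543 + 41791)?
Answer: 2702/38667 ≈ 0.069879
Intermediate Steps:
((-22584 + 9479) + 18509)/(35543 + 41791) = (-13105 + 18509)/77334 = 5404*(1/77334) = 2702/38667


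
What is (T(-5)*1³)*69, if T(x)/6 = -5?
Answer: -2070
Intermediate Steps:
T(x) = -30 (T(x) = 6*(-5) = -30)
(T(-5)*1³)*69 = -30*1³*69 = -30*1*69 = -30*69 = -2070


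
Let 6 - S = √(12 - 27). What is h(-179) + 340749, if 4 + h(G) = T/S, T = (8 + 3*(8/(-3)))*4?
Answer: 340745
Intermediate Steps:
S = 6 - I*√15 (S = 6 - √(12 - 27) = 6 - √(-15) = 6 - I*√15 ≈ 6.0 - 3.873*I)
T = 0 (T = (8 + 3*(8*(-⅓)))*4 = (8 + 3*(-8/3))*4 = (8 - 8)*4 = 0*4 = 0)
h(G) = -4 (h(G) = -4 + 0/(6 - I*√15) = -4 + 0 = -4)
h(-179) + 340749 = -4 + 340749 = 340745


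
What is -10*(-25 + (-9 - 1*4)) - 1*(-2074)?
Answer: 2454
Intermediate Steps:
-10*(-25 + (-9 - 1*4)) - 1*(-2074) = -10*(-25 + (-9 - 4)) + 2074 = -10*(-25 - 13) + 2074 = -10*(-38) + 2074 = 380 + 2074 = 2454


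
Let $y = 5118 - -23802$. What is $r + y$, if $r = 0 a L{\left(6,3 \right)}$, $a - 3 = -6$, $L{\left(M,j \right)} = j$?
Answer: $28920$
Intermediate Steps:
$a = -3$ ($a = 3 - 6 = -3$)
$y = 28920$ ($y = 5118 + 23802 = 28920$)
$r = 0$ ($r = 0 \left(-3\right) 3 = 0 \cdot 3 = 0$)
$r + y = 0 + 28920 = 28920$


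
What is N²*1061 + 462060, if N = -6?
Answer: 500256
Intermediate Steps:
N²*1061 + 462060 = (-6)²*1061 + 462060 = 36*1061 + 462060 = 38196 + 462060 = 500256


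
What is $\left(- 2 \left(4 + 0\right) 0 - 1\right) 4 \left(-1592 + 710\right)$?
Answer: $3528$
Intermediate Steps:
$\left(- 2 \left(4 + 0\right) 0 - 1\right) 4 \left(-1592 + 710\right) = \left(- 2 \cdot 4 \cdot 0 - 1\right) 4 \left(-882\right) = \left(\left(-2\right) 0 - 1\right) 4 \left(-882\right) = \left(0 - 1\right) 4 \left(-882\right) = \left(-1\right) 4 \left(-882\right) = \left(-4\right) \left(-882\right) = 3528$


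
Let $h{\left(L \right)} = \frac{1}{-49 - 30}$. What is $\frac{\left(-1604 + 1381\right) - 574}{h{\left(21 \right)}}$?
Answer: $62963$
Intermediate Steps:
$h{\left(L \right)} = - \frac{1}{79}$ ($h{\left(L \right)} = \frac{1}{-79} = - \frac{1}{79}$)
$\frac{\left(-1604 + 1381\right) - 574}{h{\left(21 \right)}} = \frac{\left(-1604 + 1381\right) - 574}{- \frac{1}{79}} = \left(-223 - 574\right) \left(-79\right) = \left(-797\right) \left(-79\right) = 62963$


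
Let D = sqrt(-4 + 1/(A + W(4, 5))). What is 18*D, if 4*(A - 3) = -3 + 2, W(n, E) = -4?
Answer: 36*I*sqrt(30)/5 ≈ 39.436*I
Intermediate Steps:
A = 11/4 (A = 3 + (-3 + 2)/4 = 3 + (1/4)*(-1) = 3 - 1/4 = 11/4 ≈ 2.7500)
D = 2*I*sqrt(30)/5 (D = sqrt(-4 + 1/(11/4 - 4)) = sqrt(-4 + 1/(-5/4)) = sqrt(-4 - 4/5) = sqrt(-24/5) = 2*I*sqrt(30)/5 ≈ 2.1909*I)
18*D = 18*(2*I*sqrt(30)/5) = 36*I*sqrt(30)/5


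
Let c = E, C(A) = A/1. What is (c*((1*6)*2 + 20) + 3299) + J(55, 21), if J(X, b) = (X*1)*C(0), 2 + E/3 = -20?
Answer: 1187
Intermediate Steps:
E = -66 (E = -6 + 3*(-20) = -6 - 60 = -66)
C(A) = A (C(A) = A*1 = A)
c = -66
J(X, b) = 0 (J(X, b) = (X*1)*0 = X*0 = 0)
(c*((1*6)*2 + 20) + 3299) + J(55, 21) = (-66*((1*6)*2 + 20) + 3299) + 0 = (-66*(6*2 + 20) + 3299) + 0 = (-66*(12 + 20) + 3299) + 0 = (-66*32 + 3299) + 0 = (-2112 + 3299) + 0 = 1187 + 0 = 1187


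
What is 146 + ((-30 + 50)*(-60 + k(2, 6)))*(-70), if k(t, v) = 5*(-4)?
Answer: 112146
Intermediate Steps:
k(t, v) = -20
146 + ((-30 + 50)*(-60 + k(2, 6)))*(-70) = 146 + ((-30 + 50)*(-60 - 20))*(-70) = 146 + (20*(-80))*(-70) = 146 - 1600*(-70) = 146 + 112000 = 112146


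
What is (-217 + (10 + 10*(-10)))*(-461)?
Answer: 141527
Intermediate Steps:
(-217 + (10 + 10*(-10)))*(-461) = (-217 + (10 - 100))*(-461) = (-217 - 90)*(-461) = -307*(-461) = 141527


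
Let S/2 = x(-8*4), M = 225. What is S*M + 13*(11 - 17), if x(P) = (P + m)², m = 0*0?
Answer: 460722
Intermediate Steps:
m = 0
x(P) = P² (x(P) = (P + 0)² = P²)
S = 2048 (S = 2*(-8*4)² = 2*(-32)² = 2*1024 = 2048)
S*M + 13*(11 - 17) = 2048*225 + 13*(11 - 17) = 460800 + 13*(-6) = 460800 - 78 = 460722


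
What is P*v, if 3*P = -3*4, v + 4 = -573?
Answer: 2308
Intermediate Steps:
v = -577 (v = -4 - 573 = -577)
P = -4 (P = (-3*4)/3 = (⅓)*(-12) = -4)
P*v = -4*(-577) = 2308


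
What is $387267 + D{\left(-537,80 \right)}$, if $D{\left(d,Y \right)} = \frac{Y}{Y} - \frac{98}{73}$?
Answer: $\frac{28270466}{73} \approx 3.8727 \cdot 10^{5}$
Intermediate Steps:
$D{\left(d,Y \right)} = - \frac{25}{73}$ ($D{\left(d,Y \right)} = 1 - \frac{98}{73} = - \frac{25}{73}$)
$387267 + D{\left(-537,80 \right)} = 387267 - \frac{25}{73} = \frac{28270466}{73}$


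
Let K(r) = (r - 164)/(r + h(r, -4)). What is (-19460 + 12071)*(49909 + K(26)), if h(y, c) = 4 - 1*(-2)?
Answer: -5899931775/16 ≈ -3.6875e+8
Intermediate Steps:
h(y, c) = 6 (h(y, c) = 4 + 2 = 6)
K(r) = (-164 + r)/(6 + r) (K(r) = (r - 164)/(r + 6) = (-164 + r)/(6 + r))
(-19460 + 12071)*(49909 + K(26)) = (-19460 + 12071)*(49909 + (-164 + 26)/(6 + 26)) = -7389*(49909 - 138/32) = -7389*(49909 + (1/32)*(-138)) = -7389*(49909 - 69/16) = -7389*798475/16 = -5899931775/16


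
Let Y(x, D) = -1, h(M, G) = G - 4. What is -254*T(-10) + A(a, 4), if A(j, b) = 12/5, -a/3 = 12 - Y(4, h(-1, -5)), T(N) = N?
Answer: 12712/5 ≈ 2542.4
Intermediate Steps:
h(M, G) = -4 + G
a = -39 (a = -3*(12 - 1*(-1)) = -3*(12 + 1) = -3*13 = -39)
A(j, b) = 12/5 (A(j, b) = 12*(1/5) = 12/5)
-254*T(-10) + A(a, 4) = -254*(-10) + 12/5 = 2540 + 12/5 = 12712/5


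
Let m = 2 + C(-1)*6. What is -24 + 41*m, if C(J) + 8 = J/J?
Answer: -1664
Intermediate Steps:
C(J) = -7 (C(J) = -8 + J/J = -8 + 1 = -7)
m = -40 (m = 2 - 7*6 = 2 - 42 = -40)
-24 + 41*m = -24 + 41*(-40) = -24 - 1640 = -1664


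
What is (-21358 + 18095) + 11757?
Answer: 8494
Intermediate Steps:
(-21358 + 18095) + 11757 = -3263 + 11757 = 8494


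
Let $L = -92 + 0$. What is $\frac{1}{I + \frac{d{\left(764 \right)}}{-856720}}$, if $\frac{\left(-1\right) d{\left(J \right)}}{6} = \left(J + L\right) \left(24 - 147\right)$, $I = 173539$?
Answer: $\frac{53545}{9292114759} \approx 5.7624 \cdot 10^{-6}$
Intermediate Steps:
$L = -92$
$d{\left(J \right)} = -67896 + 738 J$ ($d{\left(J \right)} = - 6 \left(J - 92\right) \left(24 - 147\right) = - 6 \left(-92 + J\right) \left(-123\right) = - 6 \left(11316 - 123 J\right) = -67896 + 738 J$)
$\frac{1}{I + \frac{d{\left(764 \right)}}{-856720}} = \frac{1}{173539 + \frac{-67896 + 738 \cdot 764}{-856720}} = \frac{1}{173539 + \left(-67896 + 563832\right) \left(- \frac{1}{856720}\right)} = \frac{1}{173539 + 495936 \left(- \frac{1}{856720}\right)} = \frac{1}{173539 - \frac{30996}{53545}} = \frac{1}{\frac{9292114759}{53545}} = \frac{53545}{9292114759}$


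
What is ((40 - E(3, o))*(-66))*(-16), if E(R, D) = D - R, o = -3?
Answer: 48576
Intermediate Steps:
((40 - E(3, o))*(-66))*(-16) = ((40 - (-3 - 1*3))*(-66))*(-16) = ((40 - (-3 - 3))*(-66))*(-16) = ((40 - 1*(-6))*(-66))*(-16) = ((40 + 6)*(-66))*(-16) = (46*(-66))*(-16) = -3036*(-16) = 48576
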